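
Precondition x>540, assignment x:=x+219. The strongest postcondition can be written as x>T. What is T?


Formula: sp(P, x:=E) = exists old_x. (x = E[old_x/x]) AND P[old_x/x] (old_x is the value of x before the assignment; eliminate old_x by solving x = E[old_x/x] for old_x)
Step 1: Precondition P: x>540, i.e. old_x > 540
Step 2: Assignment gives x = old_x + 219, so old_x = x - 219
Step 3: Substitute into P: x - 219 > 540
Step 4: Simplify: x > 540+219 = 759

759


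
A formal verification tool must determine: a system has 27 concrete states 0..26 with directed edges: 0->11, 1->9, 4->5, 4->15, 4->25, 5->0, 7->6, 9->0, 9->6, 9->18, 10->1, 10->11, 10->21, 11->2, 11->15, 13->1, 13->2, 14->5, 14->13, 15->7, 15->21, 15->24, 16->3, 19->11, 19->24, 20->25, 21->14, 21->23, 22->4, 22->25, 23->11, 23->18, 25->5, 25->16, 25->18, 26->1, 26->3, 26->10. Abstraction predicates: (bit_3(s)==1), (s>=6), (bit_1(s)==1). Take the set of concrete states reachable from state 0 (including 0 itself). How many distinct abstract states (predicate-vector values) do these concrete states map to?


BFS from 0:
Concrete reachable: {0, 1, 2, 5, 6, 7, 9, 11, 13, 14, 15, 18, 21, 23, 24}
Abstract via predicates (bit_3(s)==1), (s>=6), (bit_1(s)==1):
  (0,0,0) <- {0, 1, 5}
  (0,0,1) <- {2}
  (0,1,0) <- {21}
  (0,1,1) <- {6, 7, 18, 23}
  (1,1,0) <- {9, 13, 24}
  (1,1,1) <- {11, 14, 15}
Distinct abstract states = 6

6


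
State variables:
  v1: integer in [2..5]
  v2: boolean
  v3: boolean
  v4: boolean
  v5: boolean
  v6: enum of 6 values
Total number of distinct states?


State space = product of domain sizes of all variables.
Domain sizes:
  v1 (integer in [2..5]): 4
  v2 (boolean): 2
  v3 (boolean): 2
  v4 (boolean): 2
  v5 (boolean): 2
  v6 (enum of 6 values): 6
Product = 4 * 2 * 2 * 2 * 2 * 6 = 384

384


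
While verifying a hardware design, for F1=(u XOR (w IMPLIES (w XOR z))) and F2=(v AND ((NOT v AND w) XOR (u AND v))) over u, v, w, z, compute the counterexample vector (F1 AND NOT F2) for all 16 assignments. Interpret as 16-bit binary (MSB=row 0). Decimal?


F1 = (u XOR (w IMPLIES (w XOR z)))
F2 = (v AND ((NOT v AND w) XOR (u AND v)))
Counterexample to F1=>F2 is where F1=1 and F2=0.
Evaluate each row (bits = u,v,w,z, MSB first):
  row 0 [0000]: F1=1 F2=0 -> F1&~F2 -> 1
  row 1 [0001]: F1=1 F2=0 -> F1&~F2 -> 1
  row 2 [0010]: F1=1 F2=0 -> F1&~F2 -> 1
  row 3 [0011]: F1=0 F2=0 -> F1&~F2 -> 0
  row 4 [0100]: F1=1 F2=0 -> F1&~F2 -> 1
  row 5 [0101]: F1=1 F2=0 -> F1&~F2 -> 1
  row 6 [0110]: F1=1 F2=0 -> F1&~F2 -> 1
  row 7 [0111]: F1=0 F2=0 -> F1&~F2 -> 0
  row 8 [1000]: F1=0 F2=0 -> F1&~F2 -> 0
  row 9 [1001]: F1=0 F2=0 -> F1&~F2 -> 0
  row 10 [1010]: F1=0 F2=0 -> F1&~F2 -> 0
  row 11 [1011]: F1=1 F2=0 -> F1&~F2 -> 1
  row 12 [1100]: F1=0 F2=1 -> F1&~F2 -> 0
  row 13 [1101]: F1=0 F2=1 -> F1&~F2 -> 0
  row 14 [1110]: F1=0 F2=1 -> F1&~F2 -> 0
  row 15 [1111]: F1=1 F2=1 -> F1&~F2 -> 0
Full result column, 4 rows per line (u,v fixed per line; w,z runs 00..11 left to right):
  rows 0-3 [u,v=00]: 1110  = hex E
  rows 4-7 [u,v=01]: 1110  = hex E
  rows 8-11 [u,v=10]: 0001  = hex 1
  rows 12-15 [u,v=11]: 0000  = hex 0
Counterexample vector (row 0 .. row 15) = 1110111000010000
Output column grouped in 4s = 1110 1110 0001 0000 = 0xEE10
Convert to decimal digit by digit (value = value*16 + digit):
  E -> 14
  14*16 + 14 (E) = 238
  238*16 + 1 = 3809
  3809*16 + 0 = 60944
Decimal = 60944

60944


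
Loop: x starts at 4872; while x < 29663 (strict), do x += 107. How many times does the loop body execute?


Step 1: x goes from 4872 toward 29663 by 107; the body runs while x<29663, so iterations = ceil((bound-start)/step)
Step 2: Distance=24791
Step 3: ceil(24791/107)=232

232


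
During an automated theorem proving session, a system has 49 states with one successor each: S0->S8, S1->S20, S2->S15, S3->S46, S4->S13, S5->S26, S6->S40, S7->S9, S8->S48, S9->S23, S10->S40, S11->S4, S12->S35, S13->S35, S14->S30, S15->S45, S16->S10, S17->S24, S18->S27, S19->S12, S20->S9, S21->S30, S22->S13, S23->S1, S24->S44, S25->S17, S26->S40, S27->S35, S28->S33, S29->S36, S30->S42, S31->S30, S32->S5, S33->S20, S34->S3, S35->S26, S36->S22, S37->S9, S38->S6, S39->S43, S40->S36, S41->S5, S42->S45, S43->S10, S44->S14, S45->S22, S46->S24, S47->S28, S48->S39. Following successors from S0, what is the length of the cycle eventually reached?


Trace from S0 until a state repeats:
  S0 -> S8 -> S48 -> S39 -> S43 -> S10 -> S40 -> S36 -> S22 -> S13 -> S35 -> S26 -> S40
S40 first seen at step 6, revisited at step 12.
Cycle length = 12 - 6 = 6

6


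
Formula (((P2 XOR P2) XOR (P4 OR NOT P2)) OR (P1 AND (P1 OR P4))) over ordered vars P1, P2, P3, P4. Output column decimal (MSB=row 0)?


Formula: (((P2 XOR P2) XOR (P4 OR NOT P2)) OR (P1 AND (P1 OR P4))) over P1, P2, P3, P4 (16 rows)
Evaluate each row (bits = P1,P2,P3,P4, MSB first):
  row 0 [0000]: (((0 XOR 0) XOR (0 OR NOT 0)) OR (0 AND (0 OR 0))) -> 1
  row 1 [0001]: (((0 XOR 0) XOR (1 OR NOT 0)) OR (0 AND (0 OR 1))) -> 1
  row 2 [0010]: (((0 XOR 0) XOR (0 OR NOT 0)) OR (0 AND (0 OR 0))) -> 1
  row 3 [0011]: (((0 XOR 0) XOR (1 OR NOT 0)) OR (0 AND (0 OR 1))) -> 1
  row 4 [0100]: (((1 XOR 1) XOR (0 OR NOT 1)) OR (0 AND (0 OR 0))) -> 0
  row 5 [0101]: (((1 XOR 1) XOR (1 OR NOT 1)) OR (0 AND (0 OR 1))) -> 1
  row 6 [0110]: (((1 XOR 1) XOR (0 OR NOT 1)) OR (0 AND (0 OR 0))) -> 0
  row 7 [0111]: (((1 XOR 1) XOR (1 OR NOT 1)) OR (0 AND (0 OR 1))) -> 1
  row 8 [1000]: (((0 XOR 0) XOR (0 OR NOT 0)) OR (1 AND (1 OR 0))) -> 1
  row 9 [1001]: (((0 XOR 0) XOR (1 OR NOT 0)) OR (1 AND (1 OR 1))) -> 1
  row 10 [1010]: (((0 XOR 0) XOR (0 OR NOT 0)) OR (1 AND (1 OR 0))) -> 1
  row 11 [1011]: (((0 XOR 0) XOR (1 OR NOT 0)) OR (1 AND (1 OR 1))) -> 1
  row 12 [1100]: (((1 XOR 1) XOR (0 OR NOT 1)) OR (1 AND (1 OR 0))) -> 1
  row 13 [1101]: (((1 XOR 1) XOR (1 OR NOT 1)) OR (1 AND (1 OR 1))) -> 1
  row 14 [1110]: (((1 XOR 1) XOR (0 OR NOT 1)) OR (1 AND (1 OR 0))) -> 1
  row 15 [1111]: (((1 XOR 1) XOR (1 OR NOT 1)) OR (1 AND (1 OR 1))) -> 1
Full result column, 4 rows per line (P1,P2 fixed per line; P3,P4 runs 00..11 left to right):
  rows 0-3 [P1,P2=00]: 1111  = hex F
  rows 4-7 [P1,P2=01]: 0101  = hex 5
  rows 8-11 [P1,P2=10]: 1111  = hex F
  rows 12-15 [P1,P2=11]: 1111  = hex F
Output column (row 0 .. row 15) = 1111010111111111
Output column grouped in 4s = 1111 0101 1111 1111 = 0xF5FF
Convert to decimal digit by digit (value = value*16 + digit):
  F -> 15
  15*16 + 5 = 245
  245*16 + 15 (F) = 3935
  3935*16 + 15 (F) = 62975
Decimal = 62975

62975


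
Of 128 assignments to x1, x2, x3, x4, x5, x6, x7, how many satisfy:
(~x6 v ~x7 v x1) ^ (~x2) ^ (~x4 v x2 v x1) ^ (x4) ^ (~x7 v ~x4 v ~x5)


CNF with 5 clauses over 7 vars (128 assignments).
An assignment satisfies CNF iff every clause has >=1 true literal.
Check each row (bits = x1,x2,x3,x4,x5,x6,x7; clause T/F shown):
  row 0 [0000000]: clauses=TTTFT -> 0
  row 1 [0000001]: clauses=TTTFT -> 0
  row 2 [0000010]: clauses=TTTFT -> 0
  row 3 [0000011]: clauses=FTTFT -> 0
  row 4 [0000100]: clauses=TTTFT -> 0
  (every remaining row is evaluated the same way; all 128 results are listed next)
Full result column, 8 rows per line (x1,x2,x3,x4 fixed per line; x5,x6,x7 runs 000..111 left to right):
  rows 0-7 [x1,x2,x3,x4=0000]: 00000000  (ones: 0)
  rows 8-15 [x1,x2,x3,x4=0001]: 00000000  (ones: 0)
  rows 16-23 [x1,x2,x3,x4=0010]: 00000000  (ones: 0)
  rows 24-31 [x1,x2,x3,x4=0011]: 00000000  (ones: 0)
  rows 32-39 [x1,x2,x3,x4=0100]: 00000000  (ones: 0)
  rows 40-47 [x1,x2,x3,x4=0101]: 00000000  (ones: 0)
  rows 48-55 [x1,x2,x3,x4=0110]: 00000000  (ones: 0)
  rows 56-63 [x1,x2,x3,x4=0111]: 00000000  (ones: 0)
  rows 64-71 [x1,x2,x3,x4=1000]: 00000000  (ones: 0)
  rows 72-79 [x1,x2,x3,x4=1001]: 11111010  (ones: 6)
  rows 80-87 [x1,x2,x3,x4=1010]: 00000000  (ones: 0)
  rows 88-95 [x1,x2,x3,x4=1011]: 11111010  (ones: 6)
  rows 96-103 [x1,x2,x3,x4=1100]: 00000000  (ones: 0)
  rows 104-111 [x1,x2,x3,x4=1101]: 00000000  (ones: 0)
  rows 112-119 [x1,x2,x3,x4=1110]: 00000000  (ones: 0)
  rows 120-127 [x1,x2,x3,x4=1111]: 00000000  (ones: 0)
Satisfying assignments = 0+0+0+0+0+0+0+0+0+6+0+6+0+0+0+0 = 12

12


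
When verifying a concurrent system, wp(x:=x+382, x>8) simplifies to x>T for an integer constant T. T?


Formula: wp(x:=E, P) = P[E/x] (substitute E for x in postcondition)
Step 1: Postcondition: x>8
Step 2: Substitute x+382 for x: x+382>8
Step 3: Solve for x: x > 8-382 = -374

-374


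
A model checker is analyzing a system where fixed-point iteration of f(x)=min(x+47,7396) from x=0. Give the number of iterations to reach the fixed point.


Step 1: x=0, cap=7396, increment=47
Step 2: x grows by 47 each step until capped at 7396; fixed point is x=7396
Step 3: iterations = ceil(7396/47) = 158

158


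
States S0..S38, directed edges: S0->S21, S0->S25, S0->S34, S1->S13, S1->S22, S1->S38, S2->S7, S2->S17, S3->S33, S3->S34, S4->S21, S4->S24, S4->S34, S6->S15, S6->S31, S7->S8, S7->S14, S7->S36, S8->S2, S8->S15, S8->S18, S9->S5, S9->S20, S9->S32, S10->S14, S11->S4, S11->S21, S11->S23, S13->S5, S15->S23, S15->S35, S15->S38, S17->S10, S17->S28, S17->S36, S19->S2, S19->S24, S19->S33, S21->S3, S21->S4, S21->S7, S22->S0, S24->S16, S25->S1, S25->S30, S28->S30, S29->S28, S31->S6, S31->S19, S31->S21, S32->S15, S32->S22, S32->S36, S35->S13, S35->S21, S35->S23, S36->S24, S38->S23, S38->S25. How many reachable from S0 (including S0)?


BFS from S0:
  layer 0: {S0}
  layer 1: {S21, S25, S34}
  layer 2: {S1, S3, S4, S7, S30}
  layer 3: {S8, S13, S14, S22, S24, S33, S36, S38}
  layer 4: {S2, S5, S15, S16, S18, S23}
  layer 5: {S17, S35}
  layer 6: {S10, S28}
Reachable set: {S0, S1, S2, S3, S4, S5, S7, S8, S10, S13, S14, S15, S16, S17, S18, S21, S22, S23, S24, S25, S28, S30, S33, S34, S35, S36, S38}
Count = 27

27


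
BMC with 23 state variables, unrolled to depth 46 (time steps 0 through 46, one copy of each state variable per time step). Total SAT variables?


BMC unrolls to depth k, creating one copy of each state var for steps 0..k.
Step count = 46 + 1 = 47 (steps 0 through 46)
Vars per step = 23
Total = 23 * 47 = 1081

1081


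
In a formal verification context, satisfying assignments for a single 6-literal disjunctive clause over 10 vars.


Step 1: Total=2^10=1024
Step 2: Unsat when all 6 false: 2^4=16
Step 3: Sat=1024-16=1008

1008


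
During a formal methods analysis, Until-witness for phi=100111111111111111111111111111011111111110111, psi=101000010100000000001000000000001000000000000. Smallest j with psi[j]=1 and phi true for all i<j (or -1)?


(phi U psi) at 0: need smallest j with psi[j]=1 and phi[i]=1 for all i in [0,j).
Scan from step 0:
  step 0: psi=1 and phi held for [0,0) -> witness found
Witness step = 0

0


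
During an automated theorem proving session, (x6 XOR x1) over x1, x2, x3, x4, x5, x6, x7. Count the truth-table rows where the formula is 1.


Formula: (x6 XOR x1) over 7 vars (128 rows)
Evaluate each row (x1, x2, x3, x4, x5, x6, x7 as bits, MSB first):
  row 0 [0000000]: (0 XOR 0) -> 0
  row 1 [0000001]: (0 XOR 0) -> 0
  row 2 [0000010]: (1 XOR 0) -> 1
  row 3 [0000011]: (1 XOR 0) -> 1
  row 4 [0000100]: (0 XOR 0) -> 0
  (every remaining row is evaluated the same way; all 128 results are listed next)
Full result column, 8 rows per line (x1,x2,x3,x4 fixed per line; x5,x6,x7 runs 000..111 left to right):
  rows 0-7 [x1,x2,x3,x4=0000]: 00110011  (ones: 4)
  rows 8-15 [x1,x2,x3,x4=0001]: 00110011  (ones: 4)
  rows 16-23 [x1,x2,x3,x4=0010]: 00110011  (ones: 4)
  rows 24-31 [x1,x2,x3,x4=0011]: 00110011  (ones: 4)
  rows 32-39 [x1,x2,x3,x4=0100]: 00110011  (ones: 4)
  rows 40-47 [x1,x2,x3,x4=0101]: 00110011  (ones: 4)
  rows 48-55 [x1,x2,x3,x4=0110]: 00110011  (ones: 4)
  rows 56-63 [x1,x2,x3,x4=0111]: 00110011  (ones: 4)
  rows 64-71 [x1,x2,x3,x4=1000]: 11001100  (ones: 4)
  rows 72-79 [x1,x2,x3,x4=1001]: 11001100  (ones: 4)
  rows 80-87 [x1,x2,x3,x4=1010]: 11001100  (ones: 4)
  rows 88-95 [x1,x2,x3,x4=1011]: 11001100  (ones: 4)
  rows 96-103 [x1,x2,x3,x4=1100]: 11001100  (ones: 4)
  rows 104-111 [x1,x2,x3,x4=1101]: 11001100  (ones: 4)
  rows 112-119 [x1,x2,x3,x4=1110]: 11001100  (ones: 4)
  rows 120-127 [x1,x2,x3,x4=1111]: 11001100  (ones: 4)
Count of 1-rows = 4+4+4+4+4+4+4+4+4+4+4+4+4+4+4+4 = 64

64


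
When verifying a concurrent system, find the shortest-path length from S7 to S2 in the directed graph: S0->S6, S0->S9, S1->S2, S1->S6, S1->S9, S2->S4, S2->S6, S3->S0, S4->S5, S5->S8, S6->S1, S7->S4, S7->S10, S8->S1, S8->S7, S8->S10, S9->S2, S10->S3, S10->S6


BFS layer-by-layer from S7:
  dist 0: {S7}
  dist 1: {S4, S10}
  dist 2: {S3, S5, S6}
  dist 3: {S0, S1, S8}
  dist 4: {S2, S9}
  -> S2 reached at distance 4
Shortest path length = 4

4


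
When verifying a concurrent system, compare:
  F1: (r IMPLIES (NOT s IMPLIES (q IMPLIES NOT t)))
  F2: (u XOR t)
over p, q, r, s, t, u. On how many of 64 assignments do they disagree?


F1 = (r IMPLIES (NOT s IMPLIES (q IMPLIES NOT t)))
F2 = (u XOR t)
Evaluate both on each of 64 rows (bits = p,q,r,s,t,u):
  row 0 [000000]: F1=1 F2=0 (differ) -> 1
  row 1 [000001]: F1=1 F2=1 -> 0
  row 2 [000010]: F1=1 F2=1 -> 0
  row 3 [000011]: F1=1 F2=0 (differ) -> 1
  row 4 [000100]: F1=1 F2=0 (differ) -> 1
  (every remaining row is evaluated the same way; all 64 results are listed next)
Full result column, 8 rows per line (p,q,r fixed per line; s,t,u runs 000..111 left to right):
  rows 0-7 [p,q,r=000]: 10011001  (ones: 4)
  rows 8-15 [p,q,r=001]: 10011001  (ones: 4)
  rows 16-23 [p,q,r=010]: 10011001  (ones: 4)
  rows 24-31 [p,q,r=011]: 10101001  (ones: 4)
  rows 32-39 [p,q,r=100]: 10011001  (ones: 4)
  rows 40-47 [p,q,r=101]: 10011001  (ones: 4)
  rows 48-55 [p,q,r=110]: 10011001  (ones: 4)
  rows 56-63 [p,q,r=111]: 10101001  (ones: 4)
Disagreements = 4+4+4+4+4+4+4+4 = 32

32


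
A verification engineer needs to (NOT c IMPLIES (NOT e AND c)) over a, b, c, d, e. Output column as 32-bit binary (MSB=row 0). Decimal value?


Formula: (NOT c IMPLIES (NOT e AND c)) over a, b, c, d, e (32 rows)
Evaluate each row (bits = a,b,c,d,e, MSB first):
  row 0 [00000]: (NOT 0 IMPLIES (NOT 0 AND 0)) -> 0
  row 1 [00001]: (NOT 0 IMPLIES (NOT 1 AND 0)) -> 0
  row 2 [00010]: (NOT 0 IMPLIES (NOT 0 AND 0)) -> 0
  row 3 [00011]: (NOT 0 IMPLIES (NOT 1 AND 0)) -> 0
  row 4 [00100]: (NOT 1 IMPLIES (NOT 0 AND 1)) -> 1
  row 5 [00101]: (NOT 1 IMPLIES (NOT 1 AND 1)) -> 1
  row 6 [00110]: (NOT 1 IMPLIES (NOT 0 AND 1)) -> 1
  row 7 [00111]: (NOT 1 IMPLIES (NOT 1 AND 1)) -> 1
  row 8 [01000]: (NOT 0 IMPLIES (NOT 0 AND 0)) -> 0
  row 9 [01001]: (NOT 0 IMPLIES (NOT 1 AND 0)) -> 0
  row 10 [01010]: (NOT 0 IMPLIES (NOT 0 AND 0)) -> 0
  row 11 [01011]: (NOT 0 IMPLIES (NOT 1 AND 0)) -> 0
  row 12 [01100]: (NOT 1 IMPLIES (NOT 0 AND 1)) -> 1
  row 13 [01101]: (NOT 1 IMPLIES (NOT 1 AND 1)) -> 1
  row 14 [01110]: (NOT 1 IMPLIES (NOT 0 AND 1)) -> 1
  row 15 [01111]: (NOT 1 IMPLIES (NOT 1 AND 1)) -> 1
  row 16 [10000]: (NOT 0 IMPLIES (NOT 0 AND 0)) -> 0
  row 17 [10001]: (NOT 0 IMPLIES (NOT 1 AND 0)) -> 0
  row 18 [10010]: (NOT 0 IMPLIES (NOT 0 AND 0)) -> 0
  row 19 [10011]: (NOT 0 IMPLIES (NOT 1 AND 0)) -> 0
  row 20 [10100]: (NOT 1 IMPLIES (NOT 0 AND 1)) -> 1
  row 21 [10101]: (NOT 1 IMPLIES (NOT 1 AND 1)) -> 1
  row 22 [10110]: (NOT 1 IMPLIES (NOT 0 AND 1)) -> 1
  row 23 [10111]: (NOT 1 IMPLIES (NOT 1 AND 1)) -> 1
  row 24 [11000]: (NOT 0 IMPLIES (NOT 0 AND 0)) -> 0
  row 25 [11001]: (NOT 0 IMPLIES (NOT 1 AND 0)) -> 0
  row 26 [11010]: (NOT 0 IMPLIES (NOT 0 AND 0)) -> 0
  row 27 [11011]: (NOT 0 IMPLIES (NOT 1 AND 0)) -> 0
  row 28 [11100]: (NOT 1 IMPLIES (NOT 0 AND 1)) -> 1
  row 29 [11101]: (NOT 1 IMPLIES (NOT 1 AND 1)) -> 1
  row 30 [11110]: (NOT 1 IMPLIES (NOT 0 AND 1)) -> 1
  row 31 [11111]: (NOT 1 IMPLIES (NOT 1 AND 1)) -> 1
Full result column, 4 rows per line (a,b,c fixed per line; d,e runs 00..11 left to right):
  rows 0-3 [a,b,c=000]: 0000  = hex 0
  rows 4-7 [a,b,c=001]: 1111  = hex F
  rows 8-11 [a,b,c=010]: 0000  = hex 0
  rows 12-15 [a,b,c=011]: 1111  = hex F
  rows 16-19 [a,b,c=100]: 0000  = hex 0
  rows 20-23 [a,b,c=101]: 1111  = hex F
  rows 24-27 [a,b,c=110]: 0000  = hex 0
  rows 28-31 [a,b,c=111]: 1111  = hex F
Output column (row 0 .. row 31) = 00001111000011110000111100001111
Output column grouped in 4s = 0000 1111 0000 1111 0000 1111 0000 1111 = 0x0F0F0F0F
Convert to decimal digit by digit (value = value*16 + digit):
  0 -> 0
  0*16 + 15 (F) = 15
  15*16 + 0 = 240
  240*16 + 15 (F) = 3855
  3855*16 + 0 = 61680
  61680*16 + 15 (F) = 986895
  986895*16 + 0 = 15790320
  15790320*16 + 15 (F) = 252645135
Decimal = 252645135

252645135


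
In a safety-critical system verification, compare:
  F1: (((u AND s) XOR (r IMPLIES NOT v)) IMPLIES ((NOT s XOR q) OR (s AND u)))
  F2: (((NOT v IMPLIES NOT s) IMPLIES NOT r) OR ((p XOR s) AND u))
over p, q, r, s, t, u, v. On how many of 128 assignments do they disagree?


F1 = (((u AND s) XOR (r IMPLIES NOT v)) IMPLIES ((NOT s XOR q) OR (s AND u)))
F2 = (((NOT v IMPLIES NOT s) IMPLIES NOT r) OR ((p XOR s) AND u))
Evaluate both on each of 128 rows (bits = p,q,r,s,t,u,v):
  row 0 [0000000]: F1=1 F2=1 -> 0
  row 1 [0000001]: F1=1 F2=1 -> 0
  row 2 [0000010]: F1=1 F2=1 -> 0
  row 3 [0000011]: F1=1 F2=1 -> 0
  row 4 [0000100]: F1=1 F2=1 -> 0
  (every remaining row is evaluated the same way; all 128 results are listed next)
Full result column, 8 rows per line (p,q,r,s fixed per line; t,u,v runs 000..111 left to right):
  rows 0-7 [p,q,r,s=0000]: 00000000  (ones: 0)
  rows 8-15 [p,q,r,s=0001]: 11001100  (ones: 4)
  rows 16-23 [p,q,r,s=0010]: 11111111  (ones: 8)
  rows 24-31 [p,q,r,s=0011]: 11001100  (ones: 4)
  rows 32-39 [p,q,r,s=0100]: 11111111  (ones: 8)
  rows 40-47 [p,q,r,s=0101]: 00000000  (ones: 0)
  rows 48-55 [p,q,r,s=0110]: 01010101  (ones: 4)
  rows 56-63 [p,q,r,s=0111]: 01000100  (ones: 2)
  rows 64-71 [p,q,r,s=1000]: 00000000  (ones: 0)
  rows 72-79 [p,q,r,s=1001]: 11001100  (ones: 4)
  rows 80-87 [p,q,r,s=1010]: 11001100  (ones: 4)
  rows 88-95 [p,q,r,s=1011]: 11011101  (ones: 6)
  rows 96-103 [p,q,r,s=1100]: 11111111  (ones: 8)
  rows 104-111 [p,q,r,s=1101]: 00000000  (ones: 0)
  rows 112-119 [p,q,r,s=1110]: 01100110  (ones: 4)
  rows 120-127 [p,q,r,s=1111]: 01010101  (ones: 4)
Disagreements = 0+4+8+4+8+0+4+2+0+4+4+6+8+0+4+4 = 60

60


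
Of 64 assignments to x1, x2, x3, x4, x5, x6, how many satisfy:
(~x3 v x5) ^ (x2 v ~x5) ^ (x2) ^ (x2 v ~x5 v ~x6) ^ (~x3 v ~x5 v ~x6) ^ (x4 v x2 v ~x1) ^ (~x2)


CNF with 7 clauses over 6 vars (64 assignments).
An assignment satisfies CNF iff every clause has >=1 true literal.
Check each row (bits = x1,x2,x3,x4,x5,x6; clause T/F shown):
  row 0 [000000]: clauses=TTFTTTT -> 0
  row 1 [000001]: clauses=TTFTTTT -> 0
  row 2 [000010]: clauses=TFFTTTT -> 0
  row 3 [000011]: clauses=TFFFTTT -> 0
  row 4 [000100]: clauses=TTFTTTT -> 0
  (every remaining row is evaluated the same way; all 64 results are listed next)
Full result column, 8 rows per line (x1,x2,x3 fixed per line; x4,x5,x6 runs 000..111 left to right):
  rows 0-7 [x1,x2,x3=000]: 00000000  (ones: 0)
  rows 8-15 [x1,x2,x3=001]: 00000000  (ones: 0)
  rows 16-23 [x1,x2,x3=010]: 00000000  (ones: 0)
  rows 24-31 [x1,x2,x3=011]: 00000000  (ones: 0)
  rows 32-39 [x1,x2,x3=100]: 00000000  (ones: 0)
  rows 40-47 [x1,x2,x3=101]: 00000000  (ones: 0)
  rows 48-55 [x1,x2,x3=110]: 00000000  (ones: 0)
  rows 56-63 [x1,x2,x3=111]: 00000000  (ones: 0)
Satisfying assignments = 0+0+0+0+0+0+0+0 = 0

0


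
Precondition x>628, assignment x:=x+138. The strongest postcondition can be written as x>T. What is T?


Formula: sp(P, x:=E) = exists old_x. (x = E[old_x/x]) AND P[old_x/x] (old_x is the value of x before the assignment; eliminate old_x by solving x = E[old_x/x] for old_x)
Step 1: Precondition P: x>628, i.e. old_x > 628
Step 2: Assignment gives x = old_x + 138, so old_x = x - 138
Step 3: Substitute into P: x - 138 > 628
Step 4: Simplify: x > 628+138 = 766

766


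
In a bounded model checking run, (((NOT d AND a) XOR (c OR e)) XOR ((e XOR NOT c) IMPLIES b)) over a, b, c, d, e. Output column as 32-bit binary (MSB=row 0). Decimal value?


Formula: (((NOT d AND a) XOR (c OR e)) XOR ((e XOR NOT c) IMPLIES b)) over a, b, c, d, e (32 rows)
Evaluate each row (bits = a,b,c,d,e, MSB first):
  row 0 [00000]: (((NOT 0 AND 0) XOR (0 OR 0)) XOR ((0 XOR NOT 0) IMPLIES 0)) -> 0
  row 1 [00001]: (((NOT 0 AND 0) XOR (0 OR 1)) XOR ((1 XOR NOT 0) IMPLIES 0)) -> 0
  row 2 [00010]: (((NOT 1 AND 0) XOR (0 OR 0)) XOR ((0 XOR NOT 0) IMPLIES 0)) -> 0
  row 3 [00011]: (((NOT 1 AND 0) XOR (0 OR 1)) XOR ((1 XOR NOT 0) IMPLIES 0)) -> 0
  row 4 [00100]: (((NOT 0 AND 0) XOR (1 OR 0)) XOR ((0 XOR NOT 1) IMPLIES 0)) -> 0
  row 5 [00101]: (((NOT 0 AND 0) XOR (1 OR 1)) XOR ((1 XOR NOT 1) IMPLIES 0)) -> 1
  row 6 [00110]: (((NOT 1 AND 0) XOR (1 OR 0)) XOR ((0 XOR NOT 1) IMPLIES 0)) -> 0
  row 7 [00111]: (((NOT 1 AND 0) XOR (1 OR 1)) XOR ((1 XOR NOT 1) IMPLIES 0)) -> 1
  row 8 [01000]: (((NOT 0 AND 0) XOR (0 OR 0)) XOR ((0 XOR NOT 0) IMPLIES 1)) -> 1
  row 9 [01001]: (((NOT 0 AND 0) XOR (0 OR 1)) XOR ((1 XOR NOT 0) IMPLIES 1)) -> 0
  row 10 [01010]: (((NOT 1 AND 0) XOR (0 OR 0)) XOR ((0 XOR NOT 0) IMPLIES 1)) -> 1
  row 11 [01011]: (((NOT 1 AND 0) XOR (0 OR 1)) XOR ((1 XOR NOT 0) IMPLIES 1)) -> 0
  row 12 [01100]: (((NOT 0 AND 0) XOR (1 OR 0)) XOR ((0 XOR NOT 1) IMPLIES 1)) -> 0
  row 13 [01101]: (((NOT 0 AND 0) XOR (1 OR 1)) XOR ((1 XOR NOT 1) IMPLIES 1)) -> 0
  row 14 [01110]: (((NOT 1 AND 0) XOR (1 OR 0)) XOR ((0 XOR NOT 1) IMPLIES 1)) -> 0
  row 15 [01111]: (((NOT 1 AND 0) XOR (1 OR 1)) XOR ((1 XOR NOT 1) IMPLIES 1)) -> 0
  row 16 [10000]: (((NOT 0 AND 1) XOR (0 OR 0)) XOR ((0 XOR NOT 0) IMPLIES 0)) -> 1
  row 17 [10001]: (((NOT 0 AND 1) XOR (0 OR 1)) XOR ((1 XOR NOT 0) IMPLIES 0)) -> 1
  row 18 [10010]: (((NOT 1 AND 1) XOR (0 OR 0)) XOR ((0 XOR NOT 0) IMPLIES 0)) -> 0
  row 19 [10011]: (((NOT 1 AND 1) XOR (0 OR 1)) XOR ((1 XOR NOT 0) IMPLIES 0)) -> 0
  row 20 [10100]: (((NOT 0 AND 1) XOR (1 OR 0)) XOR ((0 XOR NOT 1) IMPLIES 0)) -> 1
  row 21 [10101]: (((NOT 0 AND 1) XOR (1 OR 1)) XOR ((1 XOR NOT 1) IMPLIES 0)) -> 0
  row 22 [10110]: (((NOT 1 AND 1) XOR (1 OR 0)) XOR ((0 XOR NOT 1) IMPLIES 0)) -> 0
  row 23 [10111]: (((NOT 1 AND 1) XOR (1 OR 1)) XOR ((1 XOR NOT 1) IMPLIES 0)) -> 1
  row 24 [11000]: (((NOT 0 AND 1) XOR (0 OR 0)) XOR ((0 XOR NOT 0) IMPLIES 1)) -> 0
  row 25 [11001]: (((NOT 0 AND 1) XOR (0 OR 1)) XOR ((1 XOR NOT 0) IMPLIES 1)) -> 1
  row 26 [11010]: (((NOT 1 AND 1) XOR (0 OR 0)) XOR ((0 XOR NOT 0) IMPLIES 1)) -> 1
  row 27 [11011]: (((NOT 1 AND 1) XOR (0 OR 1)) XOR ((1 XOR NOT 0) IMPLIES 1)) -> 0
  row 28 [11100]: (((NOT 0 AND 1) XOR (1 OR 0)) XOR ((0 XOR NOT 1) IMPLIES 1)) -> 1
  row 29 [11101]: (((NOT 0 AND 1) XOR (1 OR 1)) XOR ((1 XOR NOT 1) IMPLIES 1)) -> 1
  row 30 [11110]: (((NOT 1 AND 1) XOR (1 OR 0)) XOR ((0 XOR NOT 1) IMPLIES 1)) -> 0
  row 31 [11111]: (((NOT 1 AND 1) XOR (1 OR 1)) XOR ((1 XOR NOT 1) IMPLIES 1)) -> 0
Full result column, 4 rows per line (a,b,c fixed per line; d,e runs 00..11 left to right):
  rows 0-3 [a,b,c=000]: 0000  = hex 0
  rows 4-7 [a,b,c=001]: 0101  = hex 5
  rows 8-11 [a,b,c=010]: 1010  = hex A
  rows 12-15 [a,b,c=011]: 0000  = hex 0
  rows 16-19 [a,b,c=100]: 1100  = hex C
  rows 20-23 [a,b,c=101]: 1001  = hex 9
  rows 24-27 [a,b,c=110]: 0110  = hex 6
  rows 28-31 [a,b,c=111]: 1100  = hex C
Output column (row 0 .. row 31) = 00000101101000001100100101101100
Output column grouped in 4s = 0000 0101 1010 0000 1100 1001 0110 1100 = 0x05A0C96C
Convert to decimal digit by digit (value = value*16 + digit):
  0 -> 0
  0*16 + 5 = 5
  5*16 + 10 (A) = 90
  90*16 + 0 = 1440
  1440*16 + 12 (C) = 23052
  23052*16 + 9 = 368841
  368841*16 + 6 = 5901462
  5901462*16 + 12 (C) = 94423404
Decimal = 94423404

94423404


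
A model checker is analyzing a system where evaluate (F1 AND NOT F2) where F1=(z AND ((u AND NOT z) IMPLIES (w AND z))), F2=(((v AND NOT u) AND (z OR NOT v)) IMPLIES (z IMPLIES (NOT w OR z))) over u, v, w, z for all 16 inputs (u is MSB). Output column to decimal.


F1 = (z AND ((u AND NOT z) IMPLIES (w AND z)))
F2 = (((v AND NOT u) AND (z OR NOT v)) IMPLIES (z IMPLIES (NOT w OR z)))
Counterexample to F1=>F2 is where F1=1 and F2=0.
Evaluate each row (bits = u,v,w,z, MSB first):
  row 0 [0000]: F1=0 F2=1 -> F1&~F2 -> 0
  row 1 [0001]: F1=1 F2=1 -> F1&~F2 -> 0
  row 2 [0010]: F1=0 F2=1 -> F1&~F2 -> 0
  row 3 [0011]: F1=1 F2=1 -> F1&~F2 -> 0
  row 4 [0100]: F1=0 F2=1 -> F1&~F2 -> 0
  row 5 [0101]: F1=1 F2=1 -> F1&~F2 -> 0
  row 6 [0110]: F1=0 F2=1 -> F1&~F2 -> 0
  row 7 [0111]: F1=1 F2=1 -> F1&~F2 -> 0
  row 8 [1000]: F1=0 F2=1 -> F1&~F2 -> 0
  row 9 [1001]: F1=1 F2=1 -> F1&~F2 -> 0
  row 10 [1010]: F1=0 F2=1 -> F1&~F2 -> 0
  row 11 [1011]: F1=1 F2=1 -> F1&~F2 -> 0
  row 12 [1100]: F1=0 F2=1 -> F1&~F2 -> 0
  row 13 [1101]: F1=1 F2=1 -> F1&~F2 -> 0
  row 14 [1110]: F1=0 F2=1 -> F1&~F2 -> 0
  row 15 [1111]: F1=1 F2=1 -> F1&~F2 -> 0
Full result column, 4 rows per line (u,v fixed per line; w,z runs 00..11 left to right):
  rows 0-3 [u,v=00]: 0000  = hex 0
  rows 4-7 [u,v=01]: 0000  = hex 0
  rows 8-11 [u,v=10]: 0000  = hex 0
  rows 12-15 [u,v=11]: 0000  = hex 0
Counterexample vector (row 0 .. row 15) = 0000000000000000
Output column grouped in 4s = 0000 0000 0000 0000 = 0x0000
Convert to decimal digit by digit (value = value*16 + digit):
  0 -> 0
  0*16 + 0 = 0
  0*16 + 0 = 0
  0*16 + 0 = 0
Decimal = 0

0


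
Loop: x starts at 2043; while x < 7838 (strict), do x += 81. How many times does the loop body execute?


Step 1: x goes from 2043 toward 7838 by 81; the body runs while x<7838, so iterations = ceil((bound-start)/step)
Step 2: Distance=5795
Step 3: ceil(5795/81)=72

72


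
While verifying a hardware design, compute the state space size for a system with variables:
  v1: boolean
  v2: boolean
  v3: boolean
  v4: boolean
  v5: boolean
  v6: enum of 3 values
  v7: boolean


State space = product of domain sizes of all variables.
Domain sizes:
  v1 (boolean): 2
  v2 (boolean): 2
  v3 (boolean): 2
  v4 (boolean): 2
  v5 (boolean): 2
  v6 (enum of 3 values): 3
  v7 (boolean): 2
Product = 2 * 2 * 2 * 2 * 2 * 3 * 2 = 192

192


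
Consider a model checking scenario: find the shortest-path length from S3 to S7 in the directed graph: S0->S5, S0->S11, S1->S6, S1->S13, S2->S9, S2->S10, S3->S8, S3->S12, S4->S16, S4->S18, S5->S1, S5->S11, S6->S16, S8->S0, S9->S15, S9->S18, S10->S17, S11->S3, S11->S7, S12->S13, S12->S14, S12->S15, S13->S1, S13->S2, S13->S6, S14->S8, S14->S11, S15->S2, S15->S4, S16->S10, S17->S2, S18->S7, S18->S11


BFS layer-by-layer from S3:
  dist 0: {S3}
  dist 1: {S8, S12}
  dist 2: {S0, S13, S14, S15}
  dist 3: {S1, S2, S4, S5, S6, S11}
  dist 4: {S7, S9, S10, S16, S18}
  -> S7 reached at distance 4
Shortest path length = 4

4


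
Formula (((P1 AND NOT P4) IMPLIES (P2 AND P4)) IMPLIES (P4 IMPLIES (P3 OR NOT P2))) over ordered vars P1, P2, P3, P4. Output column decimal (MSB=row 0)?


Formula: (((P1 AND NOT P4) IMPLIES (P2 AND P4)) IMPLIES (P4 IMPLIES (P3 OR NOT P2))) over P1, P2, P3, P4 (16 rows)
Evaluate each row (bits = P1,P2,P3,P4, MSB first):
  row 0 [0000]: (((0 AND NOT 0) IMPLIES (0 AND 0)) IMPLIES (0 IMPLIES (0 OR NOT 0))) -> 1
  row 1 [0001]: (((0 AND NOT 1) IMPLIES (0 AND 1)) IMPLIES (1 IMPLIES (0 OR NOT 0))) -> 1
  row 2 [0010]: (((0 AND NOT 0) IMPLIES (0 AND 0)) IMPLIES (0 IMPLIES (1 OR NOT 0))) -> 1
  row 3 [0011]: (((0 AND NOT 1) IMPLIES (0 AND 1)) IMPLIES (1 IMPLIES (1 OR NOT 0))) -> 1
  row 4 [0100]: (((0 AND NOT 0) IMPLIES (1 AND 0)) IMPLIES (0 IMPLIES (0 OR NOT 1))) -> 1
  row 5 [0101]: (((0 AND NOT 1) IMPLIES (1 AND 1)) IMPLIES (1 IMPLIES (0 OR NOT 1))) -> 0
  row 6 [0110]: (((0 AND NOT 0) IMPLIES (1 AND 0)) IMPLIES (0 IMPLIES (1 OR NOT 1))) -> 1
  row 7 [0111]: (((0 AND NOT 1) IMPLIES (1 AND 1)) IMPLIES (1 IMPLIES (1 OR NOT 1))) -> 1
  row 8 [1000]: (((1 AND NOT 0) IMPLIES (0 AND 0)) IMPLIES (0 IMPLIES (0 OR NOT 0))) -> 1
  row 9 [1001]: (((1 AND NOT 1) IMPLIES (0 AND 1)) IMPLIES (1 IMPLIES (0 OR NOT 0))) -> 1
  row 10 [1010]: (((1 AND NOT 0) IMPLIES (0 AND 0)) IMPLIES (0 IMPLIES (1 OR NOT 0))) -> 1
  row 11 [1011]: (((1 AND NOT 1) IMPLIES (0 AND 1)) IMPLIES (1 IMPLIES (1 OR NOT 0))) -> 1
  row 12 [1100]: (((1 AND NOT 0) IMPLIES (1 AND 0)) IMPLIES (0 IMPLIES (0 OR NOT 1))) -> 1
  row 13 [1101]: (((1 AND NOT 1) IMPLIES (1 AND 1)) IMPLIES (1 IMPLIES (0 OR NOT 1))) -> 0
  row 14 [1110]: (((1 AND NOT 0) IMPLIES (1 AND 0)) IMPLIES (0 IMPLIES (1 OR NOT 1))) -> 1
  row 15 [1111]: (((1 AND NOT 1) IMPLIES (1 AND 1)) IMPLIES (1 IMPLIES (1 OR NOT 1))) -> 1
Full result column, 4 rows per line (P1,P2 fixed per line; P3,P4 runs 00..11 left to right):
  rows 0-3 [P1,P2=00]: 1111  = hex F
  rows 4-7 [P1,P2=01]: 1011  = hex B
  rows 8-11 [P1,P2=10]: 1111  = hex F
  rows 12-15 [P1,P2=11]: 1011  = hex B
Output column (row 0 .. row 15) = 1111101111111011
Output column grouped in 4s = 1111 1011 1111 1011 = 0xFBFB
Convert to decimal digit by digit (value = value*16 + digit):
  F -> 15
  15*16 + 11 (B) = 251
  251*16 + 15 (F) = 4031
  4031*16 + 11 (B) = 64507
Decimal = 64507

64507


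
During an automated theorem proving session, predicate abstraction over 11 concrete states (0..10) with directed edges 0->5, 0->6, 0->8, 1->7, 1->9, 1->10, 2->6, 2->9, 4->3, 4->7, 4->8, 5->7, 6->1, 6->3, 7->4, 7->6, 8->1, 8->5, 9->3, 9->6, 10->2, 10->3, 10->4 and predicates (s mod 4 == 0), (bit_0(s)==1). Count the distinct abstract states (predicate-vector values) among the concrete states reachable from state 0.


BFS from 0:
Concrete reachable: {0, 1, 2, 3, 4, 5, 6, 7, 8, 9, 10}
Abstract via predicates (s mod 4 == 0), (bit_0(s)==1):
  (0,0) <- {2, 6, 10}
  (0,1) <- {1, 3, 5, 7, 9}
  (1,0) <- {0, 4, 8}
Distinct abstract states = 3

3


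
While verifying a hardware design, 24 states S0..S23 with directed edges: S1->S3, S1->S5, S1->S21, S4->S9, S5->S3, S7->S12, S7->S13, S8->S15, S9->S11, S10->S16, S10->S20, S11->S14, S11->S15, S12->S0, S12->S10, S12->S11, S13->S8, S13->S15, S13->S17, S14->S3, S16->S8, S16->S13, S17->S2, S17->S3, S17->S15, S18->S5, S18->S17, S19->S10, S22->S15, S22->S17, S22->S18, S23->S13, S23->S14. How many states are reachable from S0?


BFS from S0:
  layer 0: {S0}
Reachable set: {S0}
Count = 1

1


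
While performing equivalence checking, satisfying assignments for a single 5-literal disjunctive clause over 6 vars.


Step 1: Total=2^6=64
Step 2: Unsat when all 5 false: 2^1=2
Step 3: Sat=64-2=62

62


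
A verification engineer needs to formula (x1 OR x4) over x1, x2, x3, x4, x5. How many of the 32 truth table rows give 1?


Formula: (x1 OR x4) over 5 vars (32 rows)
Evaluate each row (x1, x2, x3, x4, x5 as bits, MSB first):
  row 0 [00000]: (0 OR 0) -> 0
  row 1 [00001]: (0 OR 0) -> 0
  row 2 [00010]: (0 OR 1) -> 1
  row 3 [00011]: (0 OR 1) -> 1
  row 4 [00100]: (0 OR 0) -> 0
  row 5 [00101]: (0 OR 0) -> 0
  row 6 [00110]: (0 OR 1) -> 1
  row 7 [00111]: (0 OR 1) -> 1
  row 8 [01000]: (0 OR 0) -> 0
  row 9 [01001]: (0 OR 0) -> 0
  row 10 [01010]: (0 OR 1) -> 1
  row 11 [01011]: (0 OR 1) -> 1
  row 12 [01100]: (0 OR 0) -> 0
  row 13 [01101]: (0 OR 0) -> 0
  row 14 [01110]: (0 OR 1) -> 1
  row 15 [01111]: (0 OR 1) -> 1
  row 16 [10000]: (1 OR 0) -> 1
  row 17 [10001]: (1 OR 0) -> 1
  row 18 [10010]: (1 OR 1) -> 1
  row 19 [10011]: (1 OR 1) -> 1
  row 20 [10100]: (1 OR 0) -> 1
  row 21 [10101]: (1 OR 0) -> 1
  row 22 [10110]: (1 OR 1) -> 1
  row 23 [10111]: (1 OR 1) -> 1
  row 24 [11000]: (1 OR 0) -> 1
  row 25 [11001]: (1 OR 0) -> 1
  row 26 [11010]: (1 OR 1) -> 1
  row 27 [11011]: (1 OR 1) -> 1
  row 28 [11100]: (1 OR 0) -> 1
  row 29 [11101]: (1 OR 0) -> 1
  row 30 [11110]: (1 OR 1) -> 1
  row 31 [11111]: (1 OR 1) -> 1
Full result column, 8 rows per line (x1,x2 fixed per line; x3,x4,x5 runs 000..111 left to right):
  rows 0-7 [x1,x2=00]: 00110011  (ones: 4)
  rows 8-15 [x1,x2=01]: 00110011  (ones: 4)
  rows 16-23 [x1,x2=10]: 11111111  (ones: 8)
  rows 24-31 [x1,x2=11]: 11111111  (ones: 8)
Count of 1-rows = 4+4+8+8 = 24

24


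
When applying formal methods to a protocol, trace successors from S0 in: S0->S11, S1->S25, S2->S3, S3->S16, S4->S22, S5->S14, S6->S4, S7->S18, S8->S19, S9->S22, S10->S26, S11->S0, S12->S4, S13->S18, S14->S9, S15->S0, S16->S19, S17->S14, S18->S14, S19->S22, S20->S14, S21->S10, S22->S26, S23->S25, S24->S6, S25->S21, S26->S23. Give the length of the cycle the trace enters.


Trace from S0 until a state repeats:
  S0 -> S11 -> S0
S0 first seen at step 0, revisited at step 2.
Cycle length = 2 - 0 = 2

2


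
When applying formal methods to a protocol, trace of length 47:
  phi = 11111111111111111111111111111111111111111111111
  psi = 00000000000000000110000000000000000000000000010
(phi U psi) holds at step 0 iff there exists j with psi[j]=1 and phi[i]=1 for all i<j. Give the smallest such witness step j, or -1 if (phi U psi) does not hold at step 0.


(phi U psi) at 0: need smallest j with psi[j]=1 and phi[i]=1 for all i in [0,j).
Scan from step 0:
  step 0: phi=1, psi=0 -> continue
  step 1: phi=1, psi=0 -> continue
  step 2: phi=1, psi=0 -> continue
  step 3: phi=1, psi=0 -> continue
  step 17: psi=1 and phi held for [0,17) -> witness found
Witness step = 17

17


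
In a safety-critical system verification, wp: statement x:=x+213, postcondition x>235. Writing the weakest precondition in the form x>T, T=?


Formula: wp(x:=E, P) = P[E/x] (substitute E for x in postcondition)
Step 1: Postcondition: x>235
Step 2: Substitute x+213 for x: x+213>235
Step 3: Solve for x: x > 235-213 = 22

22


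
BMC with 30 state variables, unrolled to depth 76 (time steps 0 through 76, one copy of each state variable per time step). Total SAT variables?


BMC unrolls to depth k, creating one copy of each state var for steps 0..k.
Step count = 76 + 1 = 77 (steps 0 through 76)
Vars per step = 30
Total = 30 * 77 = 2310

2310


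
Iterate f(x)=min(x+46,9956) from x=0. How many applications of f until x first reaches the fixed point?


Step 1: x=0, cap=9956, increment=46
Step 2: x grows by 46 each step until capped at 9956; fixed point is x=9956
Step 3: iterations = ceil(9956/46) = 217

217


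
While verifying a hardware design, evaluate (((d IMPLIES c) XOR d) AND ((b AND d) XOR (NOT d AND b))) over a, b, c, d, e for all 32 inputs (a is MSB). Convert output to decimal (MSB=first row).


Formula: (((d IMPLIES c) XOR d) AND ((b AND d) XOR (NOT d AND b))) over a, b, c, d, e (32 rows)
Evaluate each row (bits = a,b,c,d,e, MSB first):
  row 0 [00000]: (((0 IMPLIES 0) XOR 0) AND ((0 AND 0) XOR (NOT 0 AND 0))) -> 0
  row 1 [00001]: (((0 IMPLIES 0) XOR 0) AND ((0 AND 0) XOR (NOT 0 AND 0))) -> 0
  row 2 [00010]: (((1 IMPLIES 0) XOR 1) AND ((0 AND 1) XOR (NOT 1 AND 0))) -> 0
  row 3 [00011]: (((1 IMPLIES 0) XOR 1) AND ((0 AND 1) XOR (NOT 1 AND 0))) -> 0
  row 4 [00100]: (((0 IMPLIES 1) XOR 0) AND ((0 AND 0) XOR (NOT 0 AND 0))) -> 0
  row 5 [00101]: (((0 IMPLIES 1) XOR 0) AND ((0 AND 0) XOR (NOT 0 AND 0))) -> 0
  row 6 [00110]: (((1 IMPLIES 1) XOR 1) AND ((0 AND 1) XOR (NOT 1 AND 0))) -> 0
  row 7 [00111]: (((1 IMPLIES 1) XOR 1) AND ((0 AND 1) XOR (NOT 1 AND 0))) -> 0
  row 8 [01000]: (((0 IMPLIES 0) XOR 0) AND ((1 AND 0) XOR (NOT 0 AND 1))) -> 1
  row 9 [01001]: (((0 IMPLIES 0) XOR 0) AND ((1 AND 0) XOR (NOT 0 AND 1))) -> 1
  row 10 [01010]: (((1 IMPLIES 0) XOR 1) AND ((1 AND 1) XOR (NOT 1 AND 1))) -> 1
  row 11 [01011]: (((1 IMPLIES 0) XOR 1) AND ((1 AND 1) XOR (NOT 1 AND 1))) -> 1
  row 12 [01100]: (((0 IMPLIES 1) XOR 0) AND ((1 AND 0) XOR (NOT 0 AND 1))) -> 1
  row 13 [01101]: (((0 IMPLIES 1) XOR 0) AND ((1 AND 0) XOR (NOT 0 AND 1))) -> 1
  row 14 [01110]: (((1 IMPLIES 1) XOR 1) AND ((1 AND 1) XOR (NOT 1 AND 1))) -> 0
  row 15 [01111]: (((1 IMPLIES 1) XOR 1) AND ((1 AND 1) XOR (NOT 1 AND 1))) -> 0
  row 16 [10000]: (((0 IMPLIES 0) XOR 0) AND ((0 AND 0) XOR (NOT 0 AND 0))) -> 0
  row 17 [10001]: (((0 IMPLIES 0) XOR 0) AND ((0 AND 0) XOR (NOT 0 AND 0))) -> 0
  row 18 [10010]: (((1 IMPLIES 0) XOR 1) AND ((0 AND 1) XOR (NOT 1 AND 0))) -> 0
  row 19 [10011]: (((1 IMPLIES 0) XOR 1) AND ((0 AND 1) XOR (NOT 1 AND 0))) -> 0
  row 20 [10100]: (((0 IMPLIES 1) XOR 0) AND ((0 AND 0) XOR (NOT 0 AND 0))) -> 0
  row 21 [10101]: (((0 IMPLIES 1) XOR 0) AND ((0 AND 0) XOR (NOT 0 AND 0))) -> 0
  row 22 [10110]: (((1 IMPLIES 1) XOR 1) AND ((0 AND 1) XOR (NOT 1 AND 0))) -> 0
  row 23 [10111]: (((1 IMPLIES 1) XOR 1) AND ((0 AND 1) XOR (NOT 1 AND 0))) -> 0
  row 24 [11000]: (((0 IMPLIES 0) XOR 0) AND ((1 AND 0) XOR (NOT 0 AND 1))) -> 1
  row 25 [11001]: (((0 IMPLIES 0) XOR 0) AND ((1 AND 0) XOR (NOT 0 AND 1))) -> 1
  row 26 [11010]: (((1 IMPLIES 0) XOR 1) AND ((1 AND 1) XOR (NOT 1 AND 1))) -> 1
  row 27 [11011]: (((1 IMPLIES 0) XOR 1) AND ((1 AND 1) XOR (NOT 1 AND 1))) -> 1
  row 28 [11100]: (((0 IMPLIES 1) XOR 0) AND ((1 AND 0) XOR (NOT 0 AND 1))) -> 1
  row 29 [11101]: (((0 IMPLIES 1) XOR 0) AND ((1 AND 0) XOR (NOT 0 AND 1))) -> 1
  row 30 [11110]: (((1 IMPLIES 1) XOR 1) AND ((1 AND 1) XOR (NOT 1 AND 1))) -> 0
  row 31 [11111]: (((1 IMPLIES 1) XOR 1) AND ((1 AND 1) XOR (NOT 1 AND 1))) -> 0
Full result column, 4 rows per line (a,b,c fixed per line; d,e runs 00..11 left to right):
  rows 0-3 [a,b,c=000]: 0000  = hex 0
  rows 4-7 [a,b,c=001]: 0000  = hex 0
  rows 8-11 [a,b,c=010]: 1111  = hex F
  rows 12-15 [a,b,c=011]: 1100  = hex C
  rows 16-19 [a,b,c=100]: 0000  = hex 0
  rows 20-23 [a,b,c=101]: 0000  = hex 0
  rows 24-27 [a,b,c=110]: 1111  = hex F
  rows 28-31 [a,b,c=111]: 1100  = hex C
Output column (row 0 .. row 31) = 00000000111111000000000011111100
Output column grouped in 4s = 0000 0000 1111 1100 0000 0000 1111 1100 = 0x00FC00FC
Convert to decimal digit by digit (value = value*16 + digit):
  0 -> 0
  0*16 + 0 = 0
  0*16 + 15 (F) = 15
  15*16 + 12 (C) = 252
  252*16 + 0 = 4032
  4032*16 + 0 = 64512
  64512*16 + 15 (F) = 1032207
  1032207*16 + 12 (C) = 16515324
Decimal = 16515324

16515324


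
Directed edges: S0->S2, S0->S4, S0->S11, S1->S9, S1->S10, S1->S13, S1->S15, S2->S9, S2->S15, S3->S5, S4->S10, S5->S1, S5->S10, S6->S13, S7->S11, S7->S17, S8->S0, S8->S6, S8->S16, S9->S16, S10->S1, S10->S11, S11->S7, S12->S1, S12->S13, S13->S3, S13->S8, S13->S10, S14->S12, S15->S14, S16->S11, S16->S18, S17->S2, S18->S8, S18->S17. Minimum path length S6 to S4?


BFS layer-by-layer from S6:
  dist 0: {S6}
  dist 1: {S13}
  dist 2: {S3, S8, S10}
  dist 3: {S0, S1, S5, S11, S16}
  dist 4: {S2, S4, S7, S9, S15, S18}
  -> S4 reached at distance 4
Shortest path length = 4

4


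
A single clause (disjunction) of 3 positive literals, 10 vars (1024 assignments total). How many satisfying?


Step 1: Total=2^10=1024
Step 2: Unsat when all 3 false: 2^7=128
Step 3: Sat=1024-128=896

896


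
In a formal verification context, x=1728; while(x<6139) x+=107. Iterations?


Step 1: x goes from 1728 toward 6139 by 107; the body runs while x<6139, so iterations = ceil((bound-start)/step)
Step 2: Distance=4411
Step 3: ceil(4411/107)=42

42


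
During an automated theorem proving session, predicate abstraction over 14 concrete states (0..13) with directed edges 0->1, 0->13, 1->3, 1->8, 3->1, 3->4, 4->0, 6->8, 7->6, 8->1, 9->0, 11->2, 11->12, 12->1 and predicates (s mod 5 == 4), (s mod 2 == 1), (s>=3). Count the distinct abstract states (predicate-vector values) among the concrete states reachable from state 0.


BFS from 0:
Concrete reachable: {0, 1, 3, 4, 8, 13}
Abstract via predicates (s mod 5 == 4), (s mod 2 == 1), (s>=3):
  (0,0,0) <- {0}
  (0,0,1) <- {8}
  (0,1,0) <- {1}
  (0,1,1) <- {3, 13}
  (1,0,1) <- {4}
Distinct abstract states = 5

5


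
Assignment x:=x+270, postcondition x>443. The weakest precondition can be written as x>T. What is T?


Formula: wp(x:=E, P) = P[E/x] (substitute E for x in postcondition)
Step 1: Postcondition: x>443
Step 2: Substitute x+270 for x: x+270>443
Step 3: Solve for x: x > 443-270 = 173

173


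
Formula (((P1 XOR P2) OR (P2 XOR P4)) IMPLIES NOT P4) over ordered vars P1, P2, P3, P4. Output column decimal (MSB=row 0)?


Formula: (((P1 XOR P2) OR (P2 XOR P4)) IMPLIES NOT P4) over P1, P2, P3, P4 (16 rows)
Evaluate each row (bits = P1,P2,P3,P4, MSB first):
  row 0 [0000]: (((0 XOR 0) OR (0 XOR 0)) IMPLIES NOT 0) -> 1
  row 1 [0001]: (((0 XOR 0) OR (0 XOR 1)) IMPLIES NOT 1) -> 0
  row 2 [0010]: (((0 XOR 0) OR (0 XOR 0)) IMPLIES NOT 0) -> 1
  row 3 [0011]: (((0 XOR 0) OR (0 XOR 1)) IMPLIES NOT 1) -> 0
  row 4 [0100]: (((0 XOR 1) OR (1 XOR 0)) IMPLIES NOT 0) -> 1
  row 5 [0101]: (((0 XOR 1) OR (1 XOR 1)) IMPLIES NOT 1) -> 0
  row 6 [0110]: (((0 XOR 1) OR (1 XOR 0)) IMPLIES NOT 0) -> 1
  row 7 [0111]: (((0 XOR 1) OR (1 XOR 1)) IMPLIES NOT 1) -> 0
  row 8 [1000]: (((1 XOR 0) OR (0 XOR 0)) IMPLIES NOT 0) -> 1
  row 9 [1001]: (((1 XOR 0) OR (0 XOR 1)) IMPLIES NOT 1) -> 0
  row 10 [1010]: (((1 XOR 0) OR (0 XOR 0)) IMPLIES NOT 0) -> 1
  row 11 [1011]: (((1 XOR 0) OR (0 XOR 1)) IMPLIES NOT 1) -> 0
  row 12 [1100]: (((1 XOR 1) OR (1 XOR 0)) IMPLIES NOT 0) -> 1
  row 13 [1101]: (((1 XOR 1) OR (1 XOR 1)) IMPLIES NOT 1) -> 1
  row 14 [1110]: (((1 XOR 1) OR (1 XOR 0)) IMPLIES NOT 0) -> 1
  row 15 [1111]: (((1 XOR 1) OR (1 XOR 1)) IMPLIES NOT 1) -> 1
Full result column, 4 rows per line (P1,P2 fixed per line; P3,P4 runs 00..11 left to right):
  rows 0-3 [P1,P2=00]: 1010  = hex A
  rows 4-7 [P1,P2=01]: 1010  = hex A
  rows 8-11 [P1,P2=10]: 1010  = hex A
  rows 12-15 [P1,P2=11]: 1111  = hex F
Output column (row 0 .. row 15) = 1010101010101111
Output column grouped in 4s = 1010 1010 1010 1111 = 0xAAAF
Convert to decimal digit by digit (value = value*16 + digit):
  A -> 10
  10*16 + 10 (A) = 170
  170*16 + 10 (A) = 2730
  2730*16 + 15 (F) = 43695
Decimal = 43695

43695
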